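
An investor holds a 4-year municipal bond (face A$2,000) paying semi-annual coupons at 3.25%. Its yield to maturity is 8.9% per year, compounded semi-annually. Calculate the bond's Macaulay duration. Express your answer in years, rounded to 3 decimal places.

3.754 years

Periodic yield y = 0.0445. Discount each cash flow and weight by its period:
  t   CF        PV=CF/(1+0.0445)^t    t·PV
  1        32.50        31.1154        31.1154
  2        32.50        29.7897        59.5794
  3        32.50        28.5206        85.5617
  4        32.50        27.3055       109.2219
  5        32.50        26.1421       130.7107
  6        32.50        25.0284       150.1703
  7        32.50        23.9621       167.7345
  8     2,032.50     1,434.7063    11,477.6503
  Σ                  1,626.5700    12,211.7440
Price P = Σ PV = 1,626.5700.
Macaulay duration = Σ(t·PV) / P = 12,211.7440 / 1,626.5700 = 7.50767 half-year periods.
In years: 7.50767 / 2 = 3.75383 years.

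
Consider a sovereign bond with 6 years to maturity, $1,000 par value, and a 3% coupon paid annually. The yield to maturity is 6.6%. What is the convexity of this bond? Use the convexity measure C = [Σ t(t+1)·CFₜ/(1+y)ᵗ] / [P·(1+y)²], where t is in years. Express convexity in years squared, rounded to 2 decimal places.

With y = 0.066:
  t   CF        PV=CF/(1+0.066)^t    t·PV        t(t+1)·PV
  1        30.00        28.1426        28.1426          56.2852
  2        30.00        26.4002        52.8004         158.4011
  3        30.00        24.7656        74.2969         297.1877
  4        30.00        23.2323        92.9292         464.6462
  5        30.00        21.7939       108.9696         653.8174
  6     1,030.00       701.9303     4,211.5819      29,481.0731
  Σ                    826.2649     4,568.7206      31,111.4107
P = 826.2649.
Convexity = Σ t(t+1)·PV / [P·(1+y)²] = 31,111.4107 / (826.2649 × 1.136356) = 33.13492.

33.13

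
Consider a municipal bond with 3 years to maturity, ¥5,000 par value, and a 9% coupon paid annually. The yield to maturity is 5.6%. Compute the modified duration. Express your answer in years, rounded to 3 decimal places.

Periodic yield y = 0.056. First find Macaulay duration:
  t   CF        PV=CF/(1+0.056)^t    t·PV
  1       450.00       426.1364       426.1364
  2       450.00       403.5382       807.0764
  3     5,450.00     4,628.1215    13,884.3644
  Σ                  5,457.7960    15,117.5772
P = 5,457.7960; Macaulay duration = 15,117.5772 / 5,457.7960 = 2.76991 years.
Modified duration = D_Mac / (1 + y) = 2.76991 / 1.056 = 2.62302 years.

2.623 years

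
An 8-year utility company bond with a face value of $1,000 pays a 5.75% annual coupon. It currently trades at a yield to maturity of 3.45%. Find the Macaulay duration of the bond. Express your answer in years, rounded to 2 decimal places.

6.74 years

Periodic yield y = 0.0345. Discount each cash flow and weight by its year:
  t   CF        PV=CF/(1+0.0345)^t    t·PV
  1        57.50        55.5824        55.5824
  2        57.50        53.7288       107.4575
  3        57.50        51.9369       155.8108
  4        57.50        50.2049       200.8195
  5        57.50        48.5306       242.6528
  6        57.50        46.9121       281.4726
  7        57.50        45.3476       317.4333
  8     1,057.50       806.1882     6,449.5053
  Σ                  1,158.4314     7,810.7342
Price P = Σ PV = 1,158.4314.
Macaulay duration = Σ(t·PV) / P = 7,810.7342 / 1,158.4314 = 6.74251 years.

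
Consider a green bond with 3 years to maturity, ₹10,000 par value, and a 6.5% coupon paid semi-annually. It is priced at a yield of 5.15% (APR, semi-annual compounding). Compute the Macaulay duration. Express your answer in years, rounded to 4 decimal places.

Periodic yield y = 0.02575. Discount each cash flow and weight by its period:
  t   CF        PV=CF/(1+0.02575)^t    t·PV
  1       325.00       316.8413       316.8413
  2       325.00       308.8875       617.7750
  3       325.00       301.1333       903.3999
  4       325.00       293.5738     1,174.2951
  5       325.00       286.2040     1,431.0201
  6    10,325.00     8,864.2278    53,185.3666
  Σ                 10,370.8677    57,628.6980
Price P = Σ PV = 10,370.8677.
Macaulay duration = Σ(t·PV) / P = 57,628.6980 / 10,370.8677 = 5.55679 half-year periods.
In years: 5.55679 / 2 = 2.77839 years.

2.7784 years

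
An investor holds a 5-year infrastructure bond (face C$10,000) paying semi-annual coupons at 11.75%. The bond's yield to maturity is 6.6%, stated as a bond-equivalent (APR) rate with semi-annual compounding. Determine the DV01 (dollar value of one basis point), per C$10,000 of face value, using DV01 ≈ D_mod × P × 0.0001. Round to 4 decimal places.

Periodic yield y = 0.033.
  t   CF        PV=CF/(1+0.033)^t    t·PV
  1       587.50       568.7318       568.7318
  2       587.50       550.5633     1,101.1265
  3       587.50       532.9751     1,598.9253
  4       587.50       515.9488     2,063.7951
  5       587.50       499.4664     2,497.3319
  6       587.50       483.5105     2,901.0632
  7       587.50       468.0644     3,276.4509
  8       587.50       453.1117     3,624.8938
  9       587.50       438.6367     3,947.7304
  10   10,587.50     7,652.2686    76,522.6864
  Σ                 12,163.2774    98,102.7354
P = 12,163.2774; D_Mac = 8.06549 half-year periods = 4.03274 yrs; D_mod = 3.90391 yrs.
DV01 ≈ 3.90391 × 12,163.2774 × 0.0001 = 4.748438.

C$4.7484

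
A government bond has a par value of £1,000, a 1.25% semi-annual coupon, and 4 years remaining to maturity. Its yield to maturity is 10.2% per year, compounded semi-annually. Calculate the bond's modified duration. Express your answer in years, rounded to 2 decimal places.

3.70 years

Periodic yield y = 0.051. First find Macaulay duration:
  t   CF        PV=CF/(1+0.051)^t    t·PV
  1         6.25         5.9467         5.9467
  2         6.25         5.6582        11.3163
  3         6.25         5.3836        16.1508
  4         6.25         5.1223        20.4894
  5         6.25         4.8738        24.3689
  6         6.25         4.6373        27.8237
  7         6.25         4.4123        30.8858
  8     1,006.25       675.9027     5,407.2214
  Σ                    711.9368     5,544.2030
P = 711.9368; Macaulay duration = 5,544.2030 / 711.9368 = 7.78749 half-year periods = 3.89375 years.
Modified duration = D_Mac / (1 + y) = 3.89375 / 1.051 = 3.70480 years.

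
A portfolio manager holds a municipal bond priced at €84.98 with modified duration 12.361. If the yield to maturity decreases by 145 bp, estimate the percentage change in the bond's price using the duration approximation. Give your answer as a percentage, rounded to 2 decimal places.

Duration approximation: ΔP/P ≈ -D_mod · Δy = -12.361 × (-0.0145) = +0.1792345.
As a percentage: +17.92345%.

+17.92%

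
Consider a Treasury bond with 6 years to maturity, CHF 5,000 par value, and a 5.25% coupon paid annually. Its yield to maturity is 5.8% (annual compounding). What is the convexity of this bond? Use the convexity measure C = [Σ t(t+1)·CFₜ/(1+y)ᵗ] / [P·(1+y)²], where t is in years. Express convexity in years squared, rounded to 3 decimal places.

31.644

With y = 0.058:
  t   CF        PV=CF/(1+0.058)^t    t·PV        t(t+1)·PV
  1       262.50       248.1096       248.1096         496.2193
  2       262.50       234.5082       469.0163       1,407.0490
  3       262.50       221.6523       664.9570       2,659.8280
  4       262.50       209.5013       838.0050       4,190.0252
  5       262.50       198.0163       990.0816       5,940.4894
  6     5,262.50     3,752.1319    22,512.7917     157,589.5419
  Σ                  4,863.9197    25,722.9613     172,283.1527
P = 4,863.9197.
Convexity = Σ t(t+1)·PV / [P·(1+y)²] = 172,283.1527 / (4,863.9197 × 1.119364) = 31.64354.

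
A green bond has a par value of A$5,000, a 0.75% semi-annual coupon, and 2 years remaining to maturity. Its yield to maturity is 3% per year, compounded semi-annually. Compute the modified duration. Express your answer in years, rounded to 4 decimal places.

1.9591 years

Periodic yield y = 0.015. First find Macaulay duration:
  t   CF        PV=CF/(1+0.015)^t    t·PV
  1        18.75        18.4729        18.4729
  2        18.75        18.1999        36.3998
  3        18.75        17.9309        53.7928
  4     5,018.75     4,728.5871    18,914.3484
  Σ                  4,783.1909    19,023.0140
P = 4,783.1909; Macaulay duration = 19,023.0140 / 4,783.1909 = 3.97706 half-year periods = 1.98853 years.
Modified duration = D_Mac / (1 + y) = 1.98853 / 1.015 = 1.95914 years.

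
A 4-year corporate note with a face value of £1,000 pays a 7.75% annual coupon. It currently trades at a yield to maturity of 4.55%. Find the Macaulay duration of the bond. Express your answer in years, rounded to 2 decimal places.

3.61 years

Periodic yield y = 0.0455. Discount each cash flow and weight by its year:
  t   CF        PV=CF/(1+0.0455)^t    t·PV
  1        77.50        74.1272        74.1272
  2        77.50        70.9012       141.8024
  3        77.50        67.8156       203.4468
  4     1,077.50       901.8226     3,607.2905
  Σ                  1,114.6666     4,026.6669
Price P = Σ PV = 1,114.6666.
Macaulay duration = Σ(t·PV) / P = 4,026.6669 / 1,114.6666 = 3.61244 years.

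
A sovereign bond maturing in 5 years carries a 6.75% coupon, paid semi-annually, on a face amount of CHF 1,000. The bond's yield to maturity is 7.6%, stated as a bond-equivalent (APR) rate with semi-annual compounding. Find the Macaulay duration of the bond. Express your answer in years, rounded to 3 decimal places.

4.311 years

Periodic yield y = 0.038. Discount each cash flow and weight by its period:
  t   CF        PV=CF/(1+0.038)^t    t·PV
  1        33.75        32.5145        32.5145
  2        33.75        31.3241        62.6483
  3        33.75        30.1774        90.5322
  4        33.75        29.0726       116.2905
  5        33.75        28.0083       140.0416
  6        33.75        26.9830       161.8978
  7        33.75        25.9951       181.9660
  8        33.75        25.0435       200.3480
  9        33.75        24.1267       217.1401
  10    1,033.75       711.9377     7,119.3769
  Σ                    965.1829     8,322.7559
Price P = Σ PV = 965.1829.
Macaulay duration = Σ(t·PV) / P = 8,322.7559 / 965.1829 = 8.62298 half-year periods.
In years: 8.62298 / 2 = 4.31149 years.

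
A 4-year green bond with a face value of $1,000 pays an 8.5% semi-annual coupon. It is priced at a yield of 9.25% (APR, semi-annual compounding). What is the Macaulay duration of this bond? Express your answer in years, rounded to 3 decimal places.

Periodic yield y = 0.04625. Discount each cash flow and weight by its period:
  t   CF        PV=CF/(1+0.04625)^t    t·PV
  1        42.50        40.6213        40.6213
  2        42.50        38.8256        77.6512
  3        42.50        37.1093       111.3278
  4        42.50        35.4688       141.8754
  5        42.50        33.9009       169.5046
  6        42.50        32.4023       194.4139
  7        42.50        30.9700       216.7897
  8     1,042.50       726.0931     5,808.7446
  Σ                    975.3913     6,760.9285
Price P = Σ PV = 975.3913.
Macaulay duration = Σ(t·PV) / P = 6,760.9285 / 975.3913 = 6.93150 half-year periods.
In years: 6.93150 / 2 = 3.46575 years.

3.466 years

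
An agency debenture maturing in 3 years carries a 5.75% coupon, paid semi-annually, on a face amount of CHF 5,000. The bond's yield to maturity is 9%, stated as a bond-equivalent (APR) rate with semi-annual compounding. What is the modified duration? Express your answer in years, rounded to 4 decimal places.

Periodic yield y = 0.045. First find Macaulay duration:
  t   CF        PV=CF/(1+0.045)^t    t·PV
  1       143.75       137.5598       137.5598
  2       143.75       131.6362       263.2724
  3       143.75       125.9676       377.9029
  4       143.75       120.5432       482.1728
  5       143.75       115.3523       576.7617
  6     5,143.75     3,949.8637    23,699.1822
  Σ                  4,580.9229    25,536.8518
P = 4,580.9229; Macaulay duration = 25,536.8518 / 4,580.9229 = 5.57461 half-year periods = 2.78730 years.
Modified duration = D_Mac / (1 + y) = 2.78730 / 1.045 = 2.66728 years.

2.6673 years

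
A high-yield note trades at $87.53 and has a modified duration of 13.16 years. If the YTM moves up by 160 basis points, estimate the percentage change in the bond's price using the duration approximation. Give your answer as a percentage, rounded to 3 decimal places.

-21.056%

Duration approximation: ΔP/P ≈ -D_mod · Δy = -13.16 × (+0.016) = -0.210560.
As a percentage: -21.0560%.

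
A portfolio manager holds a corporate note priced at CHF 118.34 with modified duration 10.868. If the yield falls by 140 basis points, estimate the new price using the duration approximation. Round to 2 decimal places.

CHF 136.35

Duration approximation: ΔP/P ≈ -D_mod · Δy = -10.868 × (-0.014) = +0.152152.
New price ≈ 118.34 × (1 + 0.152152) = 136.34566768.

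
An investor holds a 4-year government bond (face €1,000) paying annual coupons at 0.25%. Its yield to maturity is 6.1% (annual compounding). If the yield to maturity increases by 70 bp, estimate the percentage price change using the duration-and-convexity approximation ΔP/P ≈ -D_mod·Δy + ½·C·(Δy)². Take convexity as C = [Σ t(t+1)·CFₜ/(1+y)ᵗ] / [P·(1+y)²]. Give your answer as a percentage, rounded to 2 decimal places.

With y = 0.061:
  t   CF        PV=CF/(1+0.061)^t    t·PV        t(t+1)·PV
  1         2.50         2.3563         2.3563           4.7125
  2         2.50         2.2208         4.4416          13.3248
  3         2.50         2.0931         6.2794          25.1174
  4     1,002.50       791.0844     3,164.3378      15,821.6889
  Σ                    797.7546     3,177.4150      15,864.8437
P = 797.7546; D_Mac = 3.98295 yrs; D_mod = 3.75396 yrs; C = 17.66590.
Duration effect: -3.75396 × (+0.007) = -0.026278
Convexity effect: 0.5 × 17.66590 × (0.007)² = +0.0004328
ΔP/P ≈ -0.026278 + 0.0004328 = -0.025845 = -2.5845%.

-2.58%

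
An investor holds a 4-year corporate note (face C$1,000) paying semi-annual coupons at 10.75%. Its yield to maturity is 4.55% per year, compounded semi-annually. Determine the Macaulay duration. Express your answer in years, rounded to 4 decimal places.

Periodic yield y = 0.02275. Discount each cash flow and weight by its period:
  t   CF        PV=CF/(1+0.02275)^t    t·PV
  1        53.75        52.5544        52.5544
  2        53.75        51.3854       102.7707
  3        53.75        50.2424       150.7271
  4        53.75        49.1248       196.4991
  5        53.75        48.0320       240.1602
  6        53.75        46.9636       281.7817
  7        53.75        45.9190       321.4327
  8     1,053.75       880.2006     7,041.6052
  Σ                  1,224.4221     8,387.5311
Price P = Σ PV = 1,224.4221.
Macaulay duration = Σ(t·PV) / P = 8,387.5311 / 1,224.4221 = 6.85020 half-year periods.
In years: 6.85020 / 2 = 3.42510 years.

3.4251 years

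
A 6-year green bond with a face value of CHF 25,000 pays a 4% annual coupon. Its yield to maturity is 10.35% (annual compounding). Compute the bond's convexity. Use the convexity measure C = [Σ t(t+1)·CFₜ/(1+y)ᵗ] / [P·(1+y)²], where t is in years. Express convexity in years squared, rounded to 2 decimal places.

With y = 0.1035:
  t   CF        PV=CF/(1+0.1035)^t    t·PV        t(t+1)·PV
  1     1,000.00       906.2075       906.2075       1,812.4150
  2     1,000.00       821.2121     1,642.4241       4,927.2724
  3     1,000.00       744.1886     2,232.5657       8,930.2627
  4     1,000.00       674.3893     2,697.5571      13,487.7853
  5     1,000.00       611.1366     3,055.6831      18,334.0988
  6    26,000.00    14,399.2318    86,395.3908     604,767.7355
  Σ                 18,156.3658    96,929.8283     652,259.5698
P = 18,156.3658.
Convexity = Σ t(t+1)·PV / [P·(1+y)²] = 652,259.5698 / (18,156.3658 × 1.217712) = 29.50169.

29.50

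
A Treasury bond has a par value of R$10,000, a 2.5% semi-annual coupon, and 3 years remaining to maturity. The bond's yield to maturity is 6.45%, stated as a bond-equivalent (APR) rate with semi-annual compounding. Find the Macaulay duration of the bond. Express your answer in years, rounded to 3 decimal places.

Periodic yield y = 0.03225. Discount each cash flow and weight by its period:
  t   CF        PV=CF/(1+0.03225)^t    t·PV
  1       125.00       121.0947       121.0947
  2       125.00       117.3114       234.6228
  3       125.00       113.6463       340.9389
  4       125.00       110.0957       440.3829
  5       125.00       106.6561       533.2803
  6    10,125.00     8,369.2335    50,215.4008
  Σ                  8,938.0377    51,885.7204
Price P = Σ PV = 8,938.0377.
Macaulay duration = Σ(t·PV) / P = 51,885.7204 / 8,938.0377 = 5.80505 half-year periods.
In years: 5.80505 / 2 = 2.90252 years.

2.903 years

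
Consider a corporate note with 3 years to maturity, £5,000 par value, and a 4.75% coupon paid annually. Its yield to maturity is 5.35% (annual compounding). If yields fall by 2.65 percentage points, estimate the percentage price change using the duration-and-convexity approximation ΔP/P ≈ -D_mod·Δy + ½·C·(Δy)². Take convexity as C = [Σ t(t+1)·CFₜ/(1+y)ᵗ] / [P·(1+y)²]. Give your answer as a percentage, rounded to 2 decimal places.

+7.56%

With y = 0.0535:
  t   CF        PV=CF/(1+0.0535)^t    t·PV        t(t+1)·PV
  1       237.50       225.4390       225.4390         450.8780
  2       237.50       213.9905       427.9810       1,283.9431
  3     5,237.50     4,479.4059    13,438.2177      53,752.8706
  Σ                  4,918.8354    14,091.6377      55,487.6918
P = 4,918.8354; D_Mac = 2.86483 yrs; D_mod = 2.71935 yrs; C = 10.16401.
Duration effect: -2.71935 × (-0.0265) = +0.072063
Convexity effect: 0.5 × 10.16401 × (-0.0265)² = +0.0035688
ΔP/P ≈ +0.072063 + 0.0035688 = +0.075632 = +7.5632%.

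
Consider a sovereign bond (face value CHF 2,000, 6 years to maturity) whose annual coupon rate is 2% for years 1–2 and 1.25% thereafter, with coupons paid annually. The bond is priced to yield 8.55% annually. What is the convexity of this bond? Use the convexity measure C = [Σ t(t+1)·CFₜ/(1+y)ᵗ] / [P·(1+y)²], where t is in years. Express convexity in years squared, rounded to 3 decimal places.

33.229

With y = 0.0855:
  t   CF        PV=CF/(1+0.0855)^t    t·PV        t(t+1)·PV
  1        40.00        36.8494        36.8494          73.6988
  2        40.00        33.9469        67.8938         203.6815
  3        25.00        19.5457        58.6370         234.5480
  4        25.00        18.0061        72.0246         360.1229
  5        25.00        16.5879        82.9394         497.6364
  6     2,025.00     1,237.7874     7,426.7245      51,987.0712
  Σ                  1,362.7234     7,745.0686      53,356.7587
P = 1,362.7234.
Convexity = Σ t(t+1)·PV / [P·(1+y)²] = 53,356.7587 / (1,362.7234 × 1.178310) = 33.22937.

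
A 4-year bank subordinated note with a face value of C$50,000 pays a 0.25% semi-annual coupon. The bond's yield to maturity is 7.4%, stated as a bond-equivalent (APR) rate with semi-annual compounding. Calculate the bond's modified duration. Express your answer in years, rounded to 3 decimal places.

3.837 years

Periodic yield y = 0.037. First find Macaulay duration:
  t   CF        PV=CF/(1+0.037)^t    t·PV
  1        62.50        60.2700        60.2700
  2        62.50        58.1196       116.2392
  3        62.50        56.0459       168.1377
  4        62.50        54.0462       216.1847
  5        62.50        52.1178       260.5891
  6        62.50        50.2583       301.5496
  7        62.50        48.4651       339.2554
  8    50,062.50    37,435.4004   299,483.2030
  Σ                 37,814.7232   300,945.4286
P = 37,814.7232; Macaulay duration = 300,945.4286 / 37,814.7232 = 7.95842 half-year periods = 3.97921 years.
Modified duration = D_Mac / (1 + y) = 3.97921 / 1.037 = 3.83723 years.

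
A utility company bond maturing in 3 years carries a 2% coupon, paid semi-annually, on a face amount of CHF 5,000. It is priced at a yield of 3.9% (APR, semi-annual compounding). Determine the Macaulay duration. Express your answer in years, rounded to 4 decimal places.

2.9242 years

Periodic yield y = 0.0195. Discount each cash flow and weight by its period:
  t   CF        PV=CF/(1+0.0195)^t    t·PV
  1        50.00        49.0436        49.0436
  2        50.00        48.1056        96.2112
  3        50.00        47.1855       141.5564
  4        50.00        46.2830       185.1318
  5        50.00        45.3977       226.9885
  6     5,050.00     4,497.4671    26,984.8027
  Σ                  4,733.4825    27,683.7343
Price P = Σ PV = 4,733.4825.
Macaulay duration = Σ(t·PV) / P = 27,683.7343 / 4,733.4825 = 5.84849 half-year periods.
In years: 5.84849 / 2 = 2.92425 years.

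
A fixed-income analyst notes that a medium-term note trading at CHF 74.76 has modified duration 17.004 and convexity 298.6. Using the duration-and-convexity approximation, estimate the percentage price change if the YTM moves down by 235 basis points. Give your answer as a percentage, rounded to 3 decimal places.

+48.204%

Duration effect: -D_mod·Δy = -17.004 × (-0.0235) = +0.399594
Convexity effect: ½·C·(Δy)² = 0.5 × 298.6 × (-0.0235)² = +0.082450925
ΔP/P ≈ +0.399594 + 0.082450925 = +0.482044925
= +48.2044925%.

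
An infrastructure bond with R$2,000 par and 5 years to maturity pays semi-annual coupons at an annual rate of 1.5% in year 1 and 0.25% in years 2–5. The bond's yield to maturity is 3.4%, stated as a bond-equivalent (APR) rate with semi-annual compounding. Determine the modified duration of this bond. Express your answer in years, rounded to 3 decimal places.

Periodic yield y = 0.017. First find Macaulay duration:
  t   CF        PV=CF/(1+0.017)^t    t·PV
  1        15.00        14.7493        14.7493
  2        15.00        14.5027        29.0054
  3         2.50         2.3767         7.1301
  4         2.50         2.3370         9.3479
  5         2.50         2.2979        11.4896
  6         2.50         2.2595        13.5571
  7         2.50         2.2217        15.5522
  8         2.50         2.1846        17.4768
  9         2.50         2.1481        19.3328
  10    2,002.50     1,691.8544    16,918.5444
  Σ                  1,736.9320    17,056.1856
P = 1,736.9320; Macaulay duration = 17,056.1856 / 1,736.9320 = 9.81972 half-year periods = 4.90986 years.
Modified duration = D_Mac / (1 + y) = 4.90986 / 1.017 = 4.82779 years.

4.828 years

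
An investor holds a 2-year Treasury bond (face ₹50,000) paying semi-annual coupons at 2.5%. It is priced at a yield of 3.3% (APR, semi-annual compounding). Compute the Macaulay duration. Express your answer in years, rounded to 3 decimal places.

Periodic yield y = 0.0165. Discount each cash flow and weight by its period:
  t   CF        PV=CF/(1+0.0165)^t    t·PV
  1       625.00       614.8549       614.8549
  2       625.00       604.8745     1,209.7489
  3       625.00       595.0560     1,785.1681
  4    50,625.00    47,417.1562   189,668.6249
  Σ                 49,231.9416   193,278.3969
Price P = Σ PV = 49,231.9416.
Macaulay duration = Σ(t·PV) / P = 193,278.3969 / 49,231.9416 = 3.92587 half-year periods.
In years: 3.92587 / 2 = 1.96294 years.

1.963 years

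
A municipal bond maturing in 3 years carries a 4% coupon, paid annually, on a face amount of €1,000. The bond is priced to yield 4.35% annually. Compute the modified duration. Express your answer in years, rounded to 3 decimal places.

2.765 years

Periodic yield y = 0.0435. First find Macaulay duration:
  t   CF        PV=CF/(1+0.0435)^t    t·PV
  1        40.00        38.3325        38.3325
  2        40.00        36.7346        73.4692
  3     1,040.00       915.2842     2,745.8527
  Σ                    990.3513     2,857.6544
P = 990.3513; Macaulay duration = 2,857.6544 / 990.3513 = 2.88550 years.
Modified duration = D_Mac / (1 + y) = 2.88550 / 1.0435 = 2.76521 years.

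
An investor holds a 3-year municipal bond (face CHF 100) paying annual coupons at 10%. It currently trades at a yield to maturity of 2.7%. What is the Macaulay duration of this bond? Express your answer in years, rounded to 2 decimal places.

Periodic yield y = 0.027. Discount each cash flow and weight by its year:
  t   CF        PV=CF/(1+0.027)^t    t·PV
  1        10.00         9.7371         9.7371
  2        10.00         9.4811        18.9622
  3       110.00       101.5503       304.6510
  Σ                    120.7685       333.3503
Price P = Σ PV = 120.7685.
Macaulay duration = Σ(t·PV) / P = 333.3503 / 120.7685 = 2.76024 years.

2.76 years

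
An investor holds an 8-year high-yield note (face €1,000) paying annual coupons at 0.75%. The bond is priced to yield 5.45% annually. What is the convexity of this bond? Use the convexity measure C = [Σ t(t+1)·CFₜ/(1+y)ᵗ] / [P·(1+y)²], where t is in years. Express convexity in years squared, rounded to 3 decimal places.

With y = 0.0545:
  t   CF        PV=CF/(1+0.0545)^t    t·PV        t(t+1)·PV
  1         7.50         7.1124         7.1124          14.2248
  2         7.50         6.7448        13.4896          40.4687
  3         7.50         6.3962        19.1886          76.7543
  4         7.50         6.0656        24.2625         121.3123
  5         7.50         5.7521        28.7606         172.5638
  6         7.50         5.4548        32.7290         229.1031
  7         7.50         5.1729        36.2104         289.6831
  8     1,007.50       658.9802     5,271.8418      47,446.5762
  Σ                    701.6791     5,433.5948      48,390.6863
P = 701.6791.
Convexity = Σ t(t+1)·PV / [P·(1+y)²] = 48,390.6863 / (701.6791 × 1.111970) = 62.01976.

62.020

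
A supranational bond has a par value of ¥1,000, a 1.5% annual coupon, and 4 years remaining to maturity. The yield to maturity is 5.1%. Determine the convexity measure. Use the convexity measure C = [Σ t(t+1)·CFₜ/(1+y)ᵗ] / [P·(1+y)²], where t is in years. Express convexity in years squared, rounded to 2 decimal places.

With y = 0.051:
  t   CF        PV=CF/(1+0.051)^t    t·PV        t(t+1)·PV
  1        15.00        14.2721        14.2721          28.5442
  2        15.00        13.5796        27.1591          81.4774
  3        15.00        12.9206        38.7618         155.0474
  4     1,015.00       831.8695     3,327.4778      16,637.3891
  Σ                    872.6418     3,407.6709      16,902.4581
P = 872.6418.
Convexity = Σ t(t+1)·PV / [P·(1+y)²] = 16,902.4581 / (872.6418 × 1.104601) = 17.53511.

17.54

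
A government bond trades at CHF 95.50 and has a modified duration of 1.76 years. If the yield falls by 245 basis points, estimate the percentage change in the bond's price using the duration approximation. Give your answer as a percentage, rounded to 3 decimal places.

Duration approximation: ΔP/P ≈ -D_mod · Δy = -1.76 × (-0.0245) = +0.043120.
As a percentage: +4.3120%.

+4.312%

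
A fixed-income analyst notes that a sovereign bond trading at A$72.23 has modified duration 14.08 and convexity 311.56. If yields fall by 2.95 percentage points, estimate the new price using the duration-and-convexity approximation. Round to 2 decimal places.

Duration effect: -D_mod·Δy = -14.08 × (-0.0295) = +0.415360
Convexity effect: ½·C·(Δy)² = 0.5 × 311.56 × (-0.0295)² = +0.135567545
ΔP/P ≈ +0.415360 + 0.135567545 = +0.550927545
New price ≈ 72.23 × (1 + 0.550927545) = 112.02349657535.

A$112.02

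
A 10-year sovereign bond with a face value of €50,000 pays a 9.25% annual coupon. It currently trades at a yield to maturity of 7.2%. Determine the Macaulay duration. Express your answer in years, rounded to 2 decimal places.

Periodic yield y = 0.072. Discount each cash flow and weight by its year:
  t   CF        PV=CF/(1+0.072)^t    t·PV
  1     4,625.00     4,314.3657     4,314.3657
  2     4,625.00     4,024.5948     8,049.1897
  3     4,625.00     3,754.2862    11,262.8587
  4     4,625.00     3,502.1327    14,008.5307
  5     4,625.00     3,266.9148    16,334.5741
  6     4,625.00     3,047.4952    18,284.9710
  7     4,625.00     2,842.8127    19,899.6886
  8     4,625.00     2,651.8775    21,215.0198
  9     4,625.00     2,473.7663    22,263.8967
  10   54,625.00    27,254.8375   272,548.3746
  Σ                 57,133.0833   408,181.4695
Price P = Σ PV = 57,133.0833.
Macaulay duration = Σ(t·PV) / P = 408,181.4695 / 57,133.0833 = 7.14440 years.

7.14 years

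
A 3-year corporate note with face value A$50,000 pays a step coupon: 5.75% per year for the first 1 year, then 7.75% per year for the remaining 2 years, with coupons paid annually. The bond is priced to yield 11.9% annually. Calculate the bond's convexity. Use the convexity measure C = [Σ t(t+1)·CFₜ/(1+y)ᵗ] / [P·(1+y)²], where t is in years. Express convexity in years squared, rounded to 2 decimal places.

8.78

With y = 0.119:
  t   CF        PV=CF/(1+0.119)^t    t·PV        t(t+1)·PV
  1     2,875.00     2,569.2583     2,569.2583       5,138.5165
  2     3,875.00     3,094.6500     6,189.2999      18,567.8998
  3    53,875.00    38,450.0602   115,350.1805     461,400.7219
  Σ                 44,113.9684   124,108.7387     485,107.1382
P = 44,113.9684.
Convexity = Σ t(t+1)·PV / [P·(1+y)²] = 485,107.1382 / (44,113.9684 × 1.252161) = 8.78216.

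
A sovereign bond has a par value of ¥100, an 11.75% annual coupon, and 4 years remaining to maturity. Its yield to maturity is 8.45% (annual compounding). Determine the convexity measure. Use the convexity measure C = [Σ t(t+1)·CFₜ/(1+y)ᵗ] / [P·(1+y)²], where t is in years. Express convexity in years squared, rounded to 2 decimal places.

With y = 0.0845:
  t   CF        PV=CF/(1+0.0845)^t    t·PV        t(t+1)·PV
  1        11.75        10.8345        10.8345          21.6690
  2        11.75         9.9903        19.9806          59.9418
  3        11.75         9.2119        27.6357         110.5428
  4       111.75        80.7847       323.1389       1,615.6947
  Σ                    110.8214       381.5897       1,807.8483
P = 110.8214.
Convexity = Σ t(t+1)·PV / [P·(1+y)²] = 1,807.8483 / (110.8214 × 1.176140) = 13.87009.

13.87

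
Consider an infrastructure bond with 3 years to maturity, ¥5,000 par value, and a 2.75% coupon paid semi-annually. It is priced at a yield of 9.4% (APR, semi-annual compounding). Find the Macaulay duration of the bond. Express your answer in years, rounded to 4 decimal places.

2.8881 years

Periodic yield y = 0.047. Discount each cash flow and weight by its period:
  t   CF        PV=CF/(1+0.047)^t    t·PV
  1        68.75        65.6638        65.6638
  2        68.75        62.7161       125.4323
  3        68.75        59.9008       179.7024
  4        68.75        57.2118       228.8474
  5        68.75        54.6436       273.2180
  6     5,068.75     3,847.8735    23,087.2408
  Σ                  4,148.0097    23,960.1046
Price P = Σ PV = 4,148.0097.
Macaulay duration = Σ(t·PV) / P = 23,960.1046 / 4,148.0097 = 5.77629 half-year periods.
In years: 5.77629 / 2 = 2.88814 years.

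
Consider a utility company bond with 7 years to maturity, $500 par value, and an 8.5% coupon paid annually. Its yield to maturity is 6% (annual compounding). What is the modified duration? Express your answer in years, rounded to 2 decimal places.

Periodic yield y = 0.06. First find Macaulay duration:
  t   CF        PV=CF/(1+0.06)^t    t·PV
  1        42.50        40.0943        40.0943
  2        42.50        37.8248        75.6497
  3        42.50        35.6838       107.0515
  4        42.50        33.6640       134.6559
  5        42.50        31.7585       158.7924
  6        42.50        29.9608       179.7649
  7       542.50       360.7935     2,525.5544
  Σ                    569.7798     3,221.5631
P = 569.7798; Macaulay duration = 3,221.5631 / 569.7798 = 5.65405 years.
Modified duration = D_Mac / (1 + y) = 5.65405 / 1.06 = 5.33401 years.

5.33 years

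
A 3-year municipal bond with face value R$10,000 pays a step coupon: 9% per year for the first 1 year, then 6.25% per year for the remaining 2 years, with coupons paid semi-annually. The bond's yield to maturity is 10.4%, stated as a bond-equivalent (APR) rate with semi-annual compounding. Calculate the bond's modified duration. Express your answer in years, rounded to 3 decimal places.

2.577 years

Periodic yield y = 0.052. First find Macaulay duration:
  t   CF        PV=CF/(1+0.052)^t    t·PV
  1       450.00       427.7567       427.7567
  2       450.00       406.6128       813.2256
  3       312.50       268.4125       805.2376
  4       312.50       255.1450     1,020.5800
  5       312.50       242.5333     1,212.6664
  6    10,312.50     7,607.9828    45,647.8969
  Σ                  9,208.4431    49,927.3631
P = 9,208.4431; Macaulay duration = 49,927.3631 / 9,208.4431 = 5.42191 half-year periods = 2.71096 years.
Modified duration = D_Mac / (1 + y) = 2.71096 / 1.052 = 2.57695 years.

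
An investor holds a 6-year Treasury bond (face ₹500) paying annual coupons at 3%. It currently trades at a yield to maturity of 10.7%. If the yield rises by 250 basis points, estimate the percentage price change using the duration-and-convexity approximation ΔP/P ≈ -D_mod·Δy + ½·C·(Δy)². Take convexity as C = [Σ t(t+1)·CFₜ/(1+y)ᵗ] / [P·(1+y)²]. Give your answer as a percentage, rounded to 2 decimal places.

-11.40%

With y = 0.107:
  t   CF        PV=CF/(1+0.107)^t    t·PV        t(t+1)·PV
  1        15.00        13.5501        13.5501          27.1003
  2        15.00        12.2404        24.4808          73.4425
  3        15.00        11.0573        33.1718         132.6874
  4        15.00         9.9885        39.9540         199.7702
  5        15.00         9.0230        45.1152         270.6914
  6       515.00       279.8475     1,679.0853      11,753.5970
  Σ                    335.7069     1,835.3574      12,457.2887
P = 335.7069; D_Mac = 5.46714 yrs; D_mod = 4.93870 yrs; C = 30.28084.
Duration effect: -4.93870 × (+0.025) = -0.123468
Convexity effect: 0.5 × 30.28084 × (0.025)² = +0.0094628
ΔP/P ≈ -0.123468 + 0.0094628 = -0.114005 = -11.4005%.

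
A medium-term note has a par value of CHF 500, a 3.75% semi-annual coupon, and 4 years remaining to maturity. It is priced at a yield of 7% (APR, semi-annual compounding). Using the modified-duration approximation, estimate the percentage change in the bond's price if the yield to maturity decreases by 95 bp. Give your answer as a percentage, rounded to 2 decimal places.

Periodic yield y = 0.035. Modified duration first:
  t   CF        PV=CF/(1+0.035)^t    t·PV
  1        9.375         9.0580         9.0580
  2        9.375         8.7517        17.5033
  3        9.375         8.4557        25.3671
  4        9.375         8.1698        32.6791
  5        9.375         7.8935        39.4675
  6        9.375         7.6266        45.7594
  7        9.375         7.3687        51.5807
  8      509.375       386.8253     3,094.6021
  Σ                    444.1491     3,316.0172
P = 444.1491; D_Mac = 7.46600 half-year periods = 3.73300 yrs; D_mod = 3.73300/(1+0.035) = 3.60676 yrs.
ΔP/P ≈ -D_mod · Δy = -3.60676 × (-0.0095) = +0.034264 = +3.4264%.

+3.43%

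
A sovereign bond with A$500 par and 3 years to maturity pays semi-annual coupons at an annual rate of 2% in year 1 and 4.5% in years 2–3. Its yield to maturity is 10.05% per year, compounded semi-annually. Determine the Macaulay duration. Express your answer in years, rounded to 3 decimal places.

2.882 years

Periodic yield y = 0.05025. Discount each cash flow and weight by its period:
  t   CF        PV=CF/(1+0.05025)^t    t·PV
  1         5.00         4.7608         4.7608
  2         5.00         4.5330         9.0660
  3        11.25         9.7112        29.1337
  4        11.25         9.2466        36.9864
  5        11.25         8.8042        44.0209
  6       511.25       380.9581     2,285.7484
  Σ                    418.0138     2,409.7162
Price P = Σ PV = 418.0138.
Macaulay duration = Σ(t·PV) / P = 2,409.7162 / 418.0138 = 5.76468 half-year periods.
In years: 5.76468 / 2 = 2.88234 years.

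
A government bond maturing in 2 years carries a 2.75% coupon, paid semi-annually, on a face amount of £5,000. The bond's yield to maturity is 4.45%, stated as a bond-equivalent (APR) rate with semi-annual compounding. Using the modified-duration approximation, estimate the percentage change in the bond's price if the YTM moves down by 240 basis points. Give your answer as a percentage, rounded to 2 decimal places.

+4.60%

Periodic yield y = 0.02225. Modified duration first:
  t   CF        PV=CF/(1+0.02225)^t    t·PV
  1        68.75        67.2536        67.2536
  2        68.75        65.7898       131.5796
  3        68.75        64.3578       193.0735
  4     5,068.75     4,641.6501    18,566.6002
  Σ                  4,839.0513    18,958.5069
P = 4,839.0513; D_Mac = 3.91781 half-year periods = 1.95891 yrs; D_mod = 1.95891/(1+0.02225) = 1.91627 yrs.
ΔP/P ≈ -D_mod · Δy = -1.91627 × (-0.024) = +0.045990 = +4.5990%.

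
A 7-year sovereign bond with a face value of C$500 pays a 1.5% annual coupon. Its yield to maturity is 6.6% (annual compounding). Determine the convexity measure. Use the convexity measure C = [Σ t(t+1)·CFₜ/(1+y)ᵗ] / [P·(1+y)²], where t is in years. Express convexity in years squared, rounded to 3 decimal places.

45.853

With y = 0.066:
  t   CF        PV=CF/(1+0.066)^t    t·PV        t(t+1)·PV
  1         7.50         7.0356         7.0356          14.0713
  2         7.50         6.6000        13.2001          39.6003
  3         7.50         6.1914        18.5742          74.2969
  4         7.50         5.8081        23.2323         116.1616
  5         7.50         5.4485        27.2424         163.4544
  6         7.50         5.1111        30.6669         214.6680
  7       507.50       324.4409     2,271.0864      18,168.6911
  Σ                    360.6357     2,391.0379      18,790.9435
P = 360.6357.
Convexity = Σ t(t+1)·PV / [P·(1+y)²] = 18,790.9435 / (360.6357 × 1.136356) = 45.85276.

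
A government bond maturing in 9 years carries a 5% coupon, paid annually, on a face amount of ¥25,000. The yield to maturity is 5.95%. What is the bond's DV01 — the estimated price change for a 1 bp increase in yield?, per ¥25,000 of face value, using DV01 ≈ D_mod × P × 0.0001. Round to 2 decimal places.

Periodic yield y = 0.0595.
  t   CF        PV=CF/(1+0.0595)^t    t·PV
  1     1,250.00     1,179.8018     1,179.8018
  2     1,250.00     1,113.5458     2,227.0916
  3     1,250.00     1,051.0107     3,153.0320
  4     1,250.00       991.9874     3,967.9497
  5     1,250.00       936.2788     4,681.3942
  6     1,250.00       883.6988     5,302.1926
  7     1,250.00       834.0715     5,838.5006
  8     1,250.00       787.2312     6,297.8500
  9    26,250.00    15,603.4509   140,431.0580
  Σ                 23,381.0770   173,078.8705
P = 23,381.0770; D_Mac = 7.40252 yrs; D_mod = 6.98680 yrs.
DV01 ≈ 6.98680 × 23,381.0770 × 0.0001 = 16.335901.

¥16.34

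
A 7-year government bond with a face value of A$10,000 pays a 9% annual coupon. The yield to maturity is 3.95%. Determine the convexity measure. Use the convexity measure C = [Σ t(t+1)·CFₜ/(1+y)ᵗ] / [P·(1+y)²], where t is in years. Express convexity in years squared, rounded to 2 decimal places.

With y = 0.0395:
  t   CF        PV=CF/(1+0.0395)^t    t·PV        t(t+1)·PV
  1       900.00       865.8009       865.8009       1,731.6017
  2       900.00       832.9013     1,665.8025       4,997.4076
  3       900.00       801.2518     2,403.7555       9,615.0218
  4       900.00       770.8050     3,083.2201      15,416.1004
  5       900.00       741.5152     3,707.5759      22,245.4551
  6       900.00       713.3383     4,280.0298      29,960.2089
  7    10,900.00     8,311.0337    58,177.2358     465,417.8861
  Σ                 13,036.6461    74,183.4204     549,383.6817
P = 13,036.6461.
Convexity = Σ t(t+1)·PV / [P·(1+y)²] = 549,383.6817 / (13,036.6461 × 1.080560) = 38.99967.

39.00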